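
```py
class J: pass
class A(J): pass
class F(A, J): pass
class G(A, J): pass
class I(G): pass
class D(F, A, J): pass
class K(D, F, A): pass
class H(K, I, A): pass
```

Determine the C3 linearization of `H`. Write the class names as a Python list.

[H, K, D, F, I, G, A, J, object]

L[H] = H + merge(L[K], L[I], L[A], [K I A])
  take K:  [K D F A J object] + [I G A J object] + [A J object] + [K I A]
  take D:  [D F A J object] + [I G A J object] + [A J object] + [I A]
  take F:  [F A J object] + [I G A J object] + [A J object] + [I A]
  take I:  [A J object] + [I G A J object] + [A J object] + [I A]
  take G:  [A J object] + [G A J object] + [A J object] + [A]
  take A:  [A J object] + [A J object] + [A J object] + [A]
  take J:  [J object] + [J object] + [J object]
  take object:  [object] + [object] + [object]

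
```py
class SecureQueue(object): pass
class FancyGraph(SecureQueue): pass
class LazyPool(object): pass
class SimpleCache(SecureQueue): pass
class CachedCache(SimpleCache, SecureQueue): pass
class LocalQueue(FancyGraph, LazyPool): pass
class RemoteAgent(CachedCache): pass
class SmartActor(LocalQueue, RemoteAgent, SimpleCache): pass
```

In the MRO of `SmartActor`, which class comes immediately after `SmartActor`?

LocalQueue

L[SmartActor] = SmartActor + merge(L[LocalQueue], L[RemoteAgent], L[SimpleCache], [LocalQueue RemoteAgent SimpleCache])
  take LocalQueue:  [LocalQueue FancyGraph SecureQueue LazyPool object] + [RemoteAgent CachedCache SimpleCache SecureQueue object] + [SimpleCache SecureQueue object] + [LocalQueue RemoteAgent SimpleCache]
  take FancyGraph:  [FancyGraph SecureQueue LazyPool object] + [RemoteAgent CachedCache SimpleCache SecureQueue object] + [SimpleCache SecureQueue object] + [RemoteAgent SimpleCache]
  take RemoteAgent:  [SecureQueue LazyPool object] + [RemoteAgent CachedCache SimpleCache SecureQueue object] + [SimpleCache SecureQueue object] + [RemoteAgent SimpleCache]
  take CachedCache:  [SecureQueue LazyPool object] + [CachedCache SimpleCache SecureQueue object] + [SimpleCache SecureQueue object] + [SimpleCache]
  take SimpleCache:  [SecureQueue LazyPool object] + [SimpleCache SecureQueue object] + [SimpleCache SecureQueue object] + [SimpleCache]
  take SecureQueue:  [SecureQueue LazyPool object] + [SecureQueue object] + [SecureQueue object]
  take LazyPool:  [LazyPool object] + [object] + [object]
  take object:  [object] + [object] + [object]
MRO: SmartActor LocalQueue FancyGraph RemoteAgent CachedCache SimpleCache SecureQueue LazyPool object
SmartActor is at position 0; next is LocalQueue.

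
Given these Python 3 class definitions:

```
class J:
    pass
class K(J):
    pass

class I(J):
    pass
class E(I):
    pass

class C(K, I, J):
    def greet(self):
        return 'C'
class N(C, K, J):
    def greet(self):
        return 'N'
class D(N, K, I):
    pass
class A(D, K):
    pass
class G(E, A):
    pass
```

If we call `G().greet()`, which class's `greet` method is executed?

N

L[G] = G + merge(L[E], L[A], [E A])
  take E:  [E I J object] + [A D N C K I J object] + [E A]
  take A:  [I J object] + [A D N C K I J object] + [A]
  take D:  [I J object] + [D N C K I J object]
  take N:  [I J object] + [N C K I J object]
  take C:  [I J object] + [C K I J object]
  take K:  [I J object] + [K I J object]
  take I:  [I J object] + [I J object]
  take J:  [J object] + [J object]
  take object:  [object] + [object]
MRO: G E A D N C K I J object
greet is defined in: C, N. First along the MRO is N.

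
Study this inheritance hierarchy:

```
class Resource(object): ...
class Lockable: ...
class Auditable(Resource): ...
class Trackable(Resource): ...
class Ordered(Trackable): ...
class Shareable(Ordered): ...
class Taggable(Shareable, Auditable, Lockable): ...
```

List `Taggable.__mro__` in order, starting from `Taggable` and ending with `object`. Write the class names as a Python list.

[Taggable, Shareable, Ordered, Trackable, Auditable, Resource, Lockable, object]

L[Taggable] = Taggable + merge(L[Shareable], L[Auditable], L[Lockable], [Shareable Auditable Lockable])
  take Shareable:  [Shareable Ordered Trackable Resource object] + [Auditable Resource object] + [Lockable object] + [Shareable Auditable Lockable]
  take Ordered:  [Ordered Trackable Resource object] + [Auditable Resource object] + [Lockable object] + [Auditable Lockable]
  take Trackable:  [Trackable Resource object] + [Auditable Resource object] + [Lockable object] + [Auditable Lockable]
  take Auditable:  [Resource object] + [Auditable Resource object] + [Lockable object] + [Auditable Lockable]
  take Resource:  [Resource object] + [Resource object] + [Lockable object] + [Lockable]
  take Lockable:  [object] + [object] + [Lockable object] + [Lockable]
  take object:  [object] + [object] + [object]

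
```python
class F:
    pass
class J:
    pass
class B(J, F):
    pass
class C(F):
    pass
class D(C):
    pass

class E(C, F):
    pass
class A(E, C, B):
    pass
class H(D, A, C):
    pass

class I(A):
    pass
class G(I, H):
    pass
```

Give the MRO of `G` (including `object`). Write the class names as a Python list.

[G, I, H, D, A, E, C, B, J, F, object]

L[G] = G + merge(L[I], L[H], [I H])
  take I:  [I A E C B J F object] + [H D A E C B J F object] + [I H]
  take H:  [A E C B J F object] + [H D A E C B J F object] + [H]
  take D:  [A E C B J F object] + [D A E C B J F object]
  take A:  [A E C B J F object] + [A E C B J F object]
  take E:  [E C B J F object] + [E C B J F object]
  take C:  [C B J F object] + [C B J F object]
  take B:  [B J F object] + [B J F object]
  take J:  [J F object] + [J F object]
  take F:  [F object] + [F object]
  take object:  [object] + [object]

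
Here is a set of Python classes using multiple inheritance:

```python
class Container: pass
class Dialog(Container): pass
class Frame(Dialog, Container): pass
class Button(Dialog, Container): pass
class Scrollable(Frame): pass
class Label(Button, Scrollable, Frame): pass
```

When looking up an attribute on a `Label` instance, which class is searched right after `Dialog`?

L[Label] = Label + merge(L[Button], L[Scrollable], L[Frame], [Button Scrollable Frame])
  take Button:  [Button Dialog Container object] + [Scrollable Frame Dialog Container object] + [Frame Dialog Container object] + [Button Scrollable Frame]
  take Scrollable:  [Dialog Container object] + [Scrollable Frame Dialog Container object] + [Frame Dialog Container object] + [Scrollable Frame]
  take Frame:  [Dialog Container object] + [Frame Dialog Container object] + [Frame Dialog Container object] + [Frame]
  take Dialog:  [Dialog Container object] + [Dialog Container object] + [Dialog Container object]
  take Container:  [Container object] + [Container object] + [Container object]
  take object:  [object] + [object] + [object]
MRO: Label Button Scrollable Frame Dialog Container object
Dialog is at position 4; next is Container.

Container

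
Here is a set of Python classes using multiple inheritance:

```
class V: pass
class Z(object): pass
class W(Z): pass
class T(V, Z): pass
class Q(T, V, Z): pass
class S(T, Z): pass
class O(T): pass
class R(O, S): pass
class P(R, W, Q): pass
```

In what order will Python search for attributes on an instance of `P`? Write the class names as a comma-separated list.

P, R, O, S, W, Q, T, V, Z, object

L[P] = P + merge(L[R], L[W], L[Q], [R W Q])
  take R:  [R O S T V Z object] + [W Z object] + [Q T V Z object] + [R W Q]
  take O:  [O S T V Z object] + [W Z object] + [Q T V Z object] + [W Q]
  take S:  [S T V Z object] + [W Z object] + [Q T V Z object] + [W Q]
  take W:  [T V Z object] + [W Z object] + [Q T V Z object] + [W Q]
  take Q:  [T V Z object] + [Z object] + [Q T V Z object] + [Q]
  take T:  [T V Z object] + [Z object] + [T V Z object]
  take V:  [V Z object] + [Z object] + [V Z object]
  take Z:  [Z object] + [Z object] + [Z object]
  take object:  [object] + [object] + [object]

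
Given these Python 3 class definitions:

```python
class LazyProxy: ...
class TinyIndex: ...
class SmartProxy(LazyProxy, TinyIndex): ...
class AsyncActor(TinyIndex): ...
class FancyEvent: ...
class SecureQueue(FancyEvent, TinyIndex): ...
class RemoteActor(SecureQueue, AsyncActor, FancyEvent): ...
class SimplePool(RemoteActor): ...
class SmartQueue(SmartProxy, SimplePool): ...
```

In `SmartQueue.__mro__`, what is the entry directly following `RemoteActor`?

L[SmartQueue] = SmartQueue + merge(L[SmartProxy], L[SimplePool], [SmartProxy SimplePool])
  take SmartProxy:  [SmartProxy LazyProxy TinyIndex object] + [SimplePool RemoteActor SecureQueue AsyncActor FancyEvent TinyIndex object] + [SmartProxy SimplePool]
  take LazyProxy:  [LazyProxy TinyIndex object] + [SimplePool RemoteActor SecureQueue AsyncActor FancyEvent TinyIndex object] + [SimplePool]
  take SimplePool:  [TinyIndex object] + [SimplePool RemoteActor SecureQueue AsyncActor FancyEvent TinyIndex object] + [SimplePool]
  take RemoteActor:  [TinyIndex object] + [RemoteActor SecureQueue AsyncActor FancyEvent TinyIndex object]
  take SecureQueue:  [TinyIndex object] + [SecureQueue AsyncActor FancyEvent TinyIndex object]
  take AsyncActor:  [TinyIndex object] + [AsyncActor FancyEvent TinyIndex object]
  take FancyEvent:  [TinyIndex object] + [FancyEvent TinyIndex object]
  take TinyIndex:  [TinyIndex object] + [TinyIndex object]
  take object:  [object] + [object]
MRO: SmartQueue SmartProxy LazyProxy SimplePool RemoteActor SecureQueue AsyncActor FancyEvent TinyIndex object
RemoteActor is at position 4; next is SecureQueue.

SecureQueue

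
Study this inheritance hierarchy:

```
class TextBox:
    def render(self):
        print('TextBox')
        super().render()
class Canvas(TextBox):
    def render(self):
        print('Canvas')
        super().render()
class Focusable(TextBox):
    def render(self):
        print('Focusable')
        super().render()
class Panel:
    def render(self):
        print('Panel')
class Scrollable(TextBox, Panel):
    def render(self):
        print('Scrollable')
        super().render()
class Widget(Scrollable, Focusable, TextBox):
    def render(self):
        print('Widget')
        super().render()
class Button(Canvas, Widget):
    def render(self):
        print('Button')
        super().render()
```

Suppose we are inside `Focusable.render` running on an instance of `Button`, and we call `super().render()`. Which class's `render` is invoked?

L[Button] = Button + merge(L[Canvas], L[Widget], [Canvas Widget])
  take Canvas:  [Canvas TextBox object] + [Widget Scrollable Focusable TextBox Panel object] + [Canvas Widget]
  take Widget:  [TextBox object] + [Widget Scrollable Focusable TextBox Panel object] + [Widget]
  take Scrollable:  [TextBox object] + [Scrollable Focusable TextBox Panel object]
  take Focusable:  [TextBox object] + [Focusable TextBox Panel object]
  take TextBox:  [TextBox object] + [TextBox Panel object]
  take Panel:  [object] + [Panel object]
  take object:  [object] + [object]
MRO: Button Canvas Widget Scrollable Focusable TextBox Panel object
super() in Focusable.render on a Button instance goes to the class after Focusable in Button's MRO: TextBox.

TextBox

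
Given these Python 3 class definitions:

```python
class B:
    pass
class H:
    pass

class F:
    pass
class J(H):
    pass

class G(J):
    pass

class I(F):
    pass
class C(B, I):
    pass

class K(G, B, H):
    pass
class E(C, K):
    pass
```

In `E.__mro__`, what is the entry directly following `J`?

B

L[E] = E + merge(L[C], L[K], [C K])
  take C:  [C B I F object] + [K G J B H object] + [C K]
  take K:  [B I F object] + [K G J B H object] + [K]
  take G:  [B I F object] + [G J B H object]
  take J:  [B I F object] + [J B H object]
  take B:  [B I F object] + [B H object]
  take I:  [I F object] + [H object]
  take F:  [F object] + [H object]
  take H:  [object] + [H object]
  take object:  [object] + [object]
MRO: E C K G J B I F H object
J is at position 4; next is B.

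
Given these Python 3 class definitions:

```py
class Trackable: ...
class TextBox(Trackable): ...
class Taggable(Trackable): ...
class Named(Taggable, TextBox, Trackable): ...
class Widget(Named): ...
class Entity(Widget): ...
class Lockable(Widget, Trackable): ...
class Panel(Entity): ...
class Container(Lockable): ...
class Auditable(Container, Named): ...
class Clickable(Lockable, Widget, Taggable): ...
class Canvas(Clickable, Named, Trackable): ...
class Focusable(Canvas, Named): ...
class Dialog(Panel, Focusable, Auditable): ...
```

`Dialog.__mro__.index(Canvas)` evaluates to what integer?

L[Dialog] = Dialog + merge(L[Panel], L[Focusable], L[Auditable], [Panel Focusable Auditable])
  take Panel:  [Panel Entity Widget Named Taggable TextBox Trackable object] + [Focusable Canvas Clickable Lockable Widget Named Taggable TextBox Trackable object] + [Auditable Container Lockable Widget Named Taggable TextBox Trackable object] + [Panel Focusable Auditable]
  take Entity:  [Entity Widget Named Taggable TextBox Trackable object] + [Focusable Canvas Clickable Lockable Widget Named Taggable TextBox Trackable object] + [Auditable Container Lockable Widget Named Taggable TextBox Trackable object] + [Focusable Auditable]
  take Focusable:  [Widget Named Taggable TextBox Trackable object] + [Focusable Canvas Clickable Lockable Widget Named Taggable TextBox Trackable object] + [Auditable Container Lockable Widget Named Taggable TextBox Trackable object] + [Focusable Auditable]
  take Canvas:  [Widget Named Taggable TextBox Trackable object] + [Canvas Clickable Lockable Widget Named Taggable TextBox Trackable object] + [Auditable Container Lockable Widget Named Taggable TextBox Trackable object] + [Auditable]
  take Clickable:  [Widget Named Taggable TextBox Trackable object] + [Clickable Lockable Widget Named Taggable TextBox Trackable object] + [Auditable Container Lockable Widget Named Taggable TextBox Trackable object] + [Auditable]
  take Auditable:  [Widget Named Taggable TextBox Trackable object] + [Lockable Widget Named Taggable TextBox Trackable object] + [Auditable Container Lockable Widget Named Taggable TextBox Trackable object] + [Auditable]
  take Container:  [Widget Named Taggable TextBox Trackable object] + [Lockable Widget Named Taggable TextBox Trackable object] + [Container Lockable Widget Named Taggable TextBox Trackable object]
  take Lockable:  [Widget Named Taggable TextBox Trackable object] + [Lockable Widget Named Taggable TextBox Trackable object] + [Lockable Widget Named Taggable TextBox Trackable object]
  take Widget:  [Widget Named Taggable TextBox Trackable object] + [Widget Named Taggable TextBox Trackable object] + [Widget Named Taggable TextBox Trackable object]
  take Named:  [Named Taggable TextBox Trackable object] + [Named Taggable TextBox Trackable object] + [Named Taggable TextBox Trackable object]
  take Taggable:  [Taggable TextBox Trackable object] + [Taggable TextBox Trackable object] + [Taggable TextBox Trackable object]
  take TextBox:  [TextBox Trackable object] + [TextBox Trackable object] + [TextBox Trackable object]
  take Trackable:  [Trackable object] + [Trackable object] + [Trackable object]
  take object:  [object] + [object] + [object]
MRO: Dialog Panel Entity Focusable Canvas Clickable Auditable Container Lockable Widget Named Taggable TextBox Trackable object
Canvas sits at index 4.

4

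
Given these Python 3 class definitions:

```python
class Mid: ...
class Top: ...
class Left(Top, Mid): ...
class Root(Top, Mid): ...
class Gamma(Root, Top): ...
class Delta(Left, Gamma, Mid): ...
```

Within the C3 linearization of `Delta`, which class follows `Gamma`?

L[Delta] = Delta + merge(L[Left], L[Gamma], L[Mid], [Left Gamma Mid])
  take Left:  [Left Top Mid object] + [Gamma Root Top Mid object] + [Mid object] + [Left Gamma Mid]
  take Gamma:  [Top Mid object] + [Gamma Root Top Mid object] + [Mid object] + [Gamma Mid]
  take Root:  [Top Mid object] + [Root Top Mid object] + [Mid object] + [Mid]
  take Top:  [Top Mid object] + [Top Mid object] + [Mid object] + [Mid]
  take Mid:  [Mid object] + [Mid object] + [Mid object] + [Mid]
  take object:  [object] + [object] + [object]
MRO: Delta Left Gamma Root Top Mid object
Gamma is at position 2; next is Root.

Root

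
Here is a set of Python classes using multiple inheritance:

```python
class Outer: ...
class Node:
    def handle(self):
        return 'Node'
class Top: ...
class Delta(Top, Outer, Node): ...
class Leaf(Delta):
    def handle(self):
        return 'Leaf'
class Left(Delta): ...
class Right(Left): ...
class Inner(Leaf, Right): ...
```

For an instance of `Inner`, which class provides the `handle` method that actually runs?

L[Inner] = Inner + merge(L[Leaf], L[Right], [Leaf Right])
  take Leaf:  [Leaf Delta Top Outer Node object] + [Right Left Delta Top Outer Node object] + [Leaf Right]
  take Right:  [Delta Top Outer Node object] + [Right Left Delta Top Outer Node object] + [Right]
  take Left:  [Delta Top Outer Node object] + [Left Delta Top Outer Node object]
  take Delta:  [Delta Top Outer Node object] + [Delta Top Outer Node object]
  take Top:  [Top Outer Node object] + [Top Outer Node object]
  take Outer:  [Outer Node object] + [Outer Node object]
  take Node:  [Node object] + [Node object]
  take object:  [object] + [object]
MRO: Inner Leaf Right Left Delta Top Outer Node object
handle is defined in: Leaf, Node. First along the MRO is Leaf.

Leaf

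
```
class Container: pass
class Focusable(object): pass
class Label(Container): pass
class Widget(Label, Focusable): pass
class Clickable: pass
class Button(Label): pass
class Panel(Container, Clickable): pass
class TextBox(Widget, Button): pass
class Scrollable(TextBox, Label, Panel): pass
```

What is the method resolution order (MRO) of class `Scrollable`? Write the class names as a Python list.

L[Scrollable] = Scrollable + merge(L[TextBox], L[Label], L[Panel], [TextBox Label Panel])
  take TextBox:  [TextBox Widget Button Label Container Focusable object] + [Label Container object] + [Panel Container Clickable object] + [TextBox Label Panel]
  take Widget:  [Widget Button Label Container Focusable object] + [Label Container object] + [Panel Container Clickable object] + [Label Panel]
  take Button:  [Button Label Container Focusable object] + [Label Container object] + [Panel Container Clickable object] + [Label Panel]
  take Label:  [Label Container Focusable object] + [Label Container object] + [Panel Container Clickable object] + [Label Panel]
  take Panel:  [Container Focusable object] + [Container object] + [Panel Container Clickable object] + [Panel]
  take Container:  [Container Focusable object] + [Container object] + [Container Clickable object]
  take Focusable:  [Focusable object] + [object] + [Clickable object]
  take Clickable:  [object] + [object] + [Clickable object]
  take object:  [object] + [object] + [object]

[Scrollable, TextBox, Widget, Button, Label, Panel, Container, Focusable, Clickable, object]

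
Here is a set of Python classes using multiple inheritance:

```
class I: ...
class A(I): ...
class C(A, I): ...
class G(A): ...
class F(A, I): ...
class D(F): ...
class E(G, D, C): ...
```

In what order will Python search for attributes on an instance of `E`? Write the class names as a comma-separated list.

E, G, D, F, C, A, I, object

L[E] = E + merge(L[G], L[D], L[C], [G D C])
  take G:  [G A I object] + [D F A I object] + [C A I object] + [G D C]
  take D:  [A I object] + [D F A I object] + [C A I object] + [D C]
  take F:  [A I object] + [F A I object] + [C A I object] + [C]
  take C:  [A I object] + [A I object] + [C A I object] + [C]
  take A:  [A I object] + [A I object] + [A I object]
  take I:  [I object] + [I object] + [I object]
  take object:  [object] + [object] + [object]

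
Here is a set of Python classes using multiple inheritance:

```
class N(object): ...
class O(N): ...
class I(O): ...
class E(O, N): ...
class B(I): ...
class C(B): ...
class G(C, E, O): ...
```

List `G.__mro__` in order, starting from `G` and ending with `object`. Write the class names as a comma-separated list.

L[G] = G + merge(L[C], L[E], L[O], [C E O])
  take C:  [C B I O N object] + [E O N object] + [O N object] + [C E O]
  take B:  [B I O N object] + [E O N object] + [O N object] + [E O]
  take I:  [I O N object] + [E O N object] + [O N object] + [E O]
  take E:  [O N object] + [E O N object] + [O N object] + [E O]
  take O:  [O N object] + [O N object] + [O N object] + [O]
  take N:  [N object] + [N object] + [N object]
  take object:  [object] + [object] + [object]

G, C, B, I, E, O, N, object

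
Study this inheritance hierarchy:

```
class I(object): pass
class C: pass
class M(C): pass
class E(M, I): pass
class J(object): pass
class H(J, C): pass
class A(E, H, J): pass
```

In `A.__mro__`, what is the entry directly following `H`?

J

L[A] = A + merge(L[E], L[H], L[J], [E H J])
  take E:  [E M C I object] + [H J C object] + [J object] + [E H J]
  take M:  [M C I object] + [H J C object] + [J object] + [H J]
  take H:  [C I object] + [H J C object] + [J object] + [H J]
  take J:  [C I object] + [J C object] + [J object] + [J]
  take C:  [C I object] + [C object] + [object]
  take I:  [I object] + [object] + [object]
  take object:  [object] + [object] + [object]
MRO: A E M H J C I object
H is at position 3; next is J.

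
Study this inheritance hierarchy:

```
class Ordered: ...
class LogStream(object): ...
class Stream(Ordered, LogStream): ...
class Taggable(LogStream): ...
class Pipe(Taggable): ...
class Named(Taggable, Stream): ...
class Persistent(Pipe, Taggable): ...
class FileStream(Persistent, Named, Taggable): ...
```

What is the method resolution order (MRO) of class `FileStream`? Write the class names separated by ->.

L[FileStream] = FileStream + merge(L[Persistent], L[Named], L[Taggable], [Persistent Named Taggable])
  take Persistent:  [Persistent Pipe Taggable LogStream object] + [Named Taggable Stream Ordered LogStream object] + [Taggable LogStream object] + [Persistent Named Taggable]
  take Pipe:  [Pipe Taggable LogStream object] + [Named Taggable Stream Ordered LogStream object] + [Taggable LogStream object] + [Named Taggable]
  take Named:  [Taggable LogStream object] + [Named Taggable Stream Ordered LogStream object] + [Taggable LogStream object] + [Named Taggable]
  take Taggable:  [Taggable LogStream object] + [Taggable Stream Ordered LogStream object] + [Taggable LogStream object] + [Taggable]
  take Stream:  [LogStream object] + [Stream Ordered LogStream object] + [LogStream object]
  take Ordered:  [LogStream object] + [Ordered LogStream object] + [LogStream object]
  take LogStream:  [LogStream object] + [LogStream object] + [LogStream object]
  take object:  [object] + [object] + [object]

FileStream -> Persistent -> Pipe -> Named -> Taggable -> Stream -> Ordered -> LogStream -> object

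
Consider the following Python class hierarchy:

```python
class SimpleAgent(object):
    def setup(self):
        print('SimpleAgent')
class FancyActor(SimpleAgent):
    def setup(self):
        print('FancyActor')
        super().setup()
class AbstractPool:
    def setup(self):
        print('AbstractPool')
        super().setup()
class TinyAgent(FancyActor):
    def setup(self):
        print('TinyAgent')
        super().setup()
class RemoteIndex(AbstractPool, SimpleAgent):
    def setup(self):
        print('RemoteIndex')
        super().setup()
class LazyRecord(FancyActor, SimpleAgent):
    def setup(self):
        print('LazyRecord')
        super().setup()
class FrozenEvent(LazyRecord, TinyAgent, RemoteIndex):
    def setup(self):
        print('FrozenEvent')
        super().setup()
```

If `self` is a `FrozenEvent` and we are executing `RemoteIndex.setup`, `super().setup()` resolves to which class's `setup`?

AbstractPool

L[FrozenEvent] = FrozenEvent + merge(L[LazyRecord], L[TinyAgent], L[RemoteIndex], [LazyRecord TinyAgent RemoteIndex])
  take LazyRecord:  [LazyRecord FancyActor SimpleAgent object] + [TinyAgent FancyActor SimpleAgent object] + [RemoteIndex AbstractPool SimpleAgent object] + [LazyRecord TinyAgent RemoteIndex]
  take TinyAgent:  [FancyActor SimpleAgent object] + [TinyAgent FancyActor SimpleAgent object] + [RemoteIndex AbstractPool SimpleAgent object] + [TinyAgent RemoteIndex]
  take FancyActor:  [FancyActor SimpleAgent object] + [FancyActor SimpleAgent object] + [RemoteIndex AbstractPool SimpleAgent object] + [RemoteIndex]
  take RemoteIndex:  [SimpleAgent object] + [SimpleAgent object] + [RemoteIndex AbstractPool SimpleAgent object] + [RemoteIndex]
  take AbstractPool:  [SimpleAgent object] + [SimpleAgent object] + [AbstractPool SimpleAgent object]
  take SimpleAgent:  [SimpleAgent object] + [SimpleAgent object] + [SimpleAgent object]
  take object:  [object] + [object] + [object]
MRO: FrozenEvent LazyRecord TinyAgent FancyActor RemoteIndex AbstractPool SimpleAgent object
super() in RemoteIndex.setup on a FrozenEvent instance goes to the class after RemoteIndex in FrozenEvent's MRO: AbstractPool.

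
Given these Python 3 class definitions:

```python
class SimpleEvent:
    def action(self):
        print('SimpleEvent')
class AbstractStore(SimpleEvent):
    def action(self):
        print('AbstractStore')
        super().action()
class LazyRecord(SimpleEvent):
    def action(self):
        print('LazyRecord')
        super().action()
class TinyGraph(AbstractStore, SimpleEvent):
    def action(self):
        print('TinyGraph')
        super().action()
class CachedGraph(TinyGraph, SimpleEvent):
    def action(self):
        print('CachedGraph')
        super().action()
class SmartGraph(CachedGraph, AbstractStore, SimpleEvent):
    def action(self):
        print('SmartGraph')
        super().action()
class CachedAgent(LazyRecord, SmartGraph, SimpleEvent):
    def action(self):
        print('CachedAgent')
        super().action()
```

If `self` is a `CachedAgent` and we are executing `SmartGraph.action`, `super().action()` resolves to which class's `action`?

L[CachedAgent] = CachedAgent + merge(L[LazyRecord], L[SmartGraph], L[SimpleEvent], [LazyRecord SmartGraph SimpleEvent])
  take LazyRecord:  [LazyRecord SimpleEvent object] + [SmartGraph CachedGraph TinyGraph AbstractStore SimpleEvent object] + [SimpleEvent object] + [LazyRecord SmartGraph SimpleEvent]
  take SmartGraph:  [SimpleEvent object] + [SmartGraph CachedGraph TinyGraph AbstractStore SimpleEvent object] + [SimpleEvent object] + [SmartGraph SimpleEvent]
  take CachedGraph:  [SimpleEvent object] + [CachedGraph TinyGraph AbstractStore SimpleEvent object] + [SimpleEvent object] + [SimpleEvent]
  take TinyGraph:  [SimpleEvent object] + [TinyGraph AbstractStore SimpleEvent object] + [SimpleEvent object] + [SimpleEvent]
  take AbstractStore:  [SimpleEvent object] + [AbstractStore SimpleEvent object] + [SimpleEvent object] + [SimpleEvent]
  take SimpleEvent:  [SimpleEvent object] + [SimpleEvent object] + [SimpleEvent object] + [SimpleEvent]
  take object:  [object] + [object] + [object]
MRO: CachedAgent LazyRecord SmartGraph CachedGraph TinyGraph AbstractStore SimpleEvent object
super() in SmartGraph.action on a CachedAgent instance goes to the class after SmartGraph in CachedAgent's MRO: CachedGraph.

CachedGraph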